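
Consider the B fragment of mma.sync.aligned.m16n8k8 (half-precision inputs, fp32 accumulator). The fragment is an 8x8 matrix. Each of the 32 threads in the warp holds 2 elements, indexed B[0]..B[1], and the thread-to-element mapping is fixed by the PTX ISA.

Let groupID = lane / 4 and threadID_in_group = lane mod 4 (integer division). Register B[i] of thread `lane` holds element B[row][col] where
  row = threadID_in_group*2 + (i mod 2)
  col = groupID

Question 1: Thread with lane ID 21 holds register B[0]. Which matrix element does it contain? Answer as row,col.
2,5

21: gr=5,th=1
[0] (1*2+0,5) = (2,5)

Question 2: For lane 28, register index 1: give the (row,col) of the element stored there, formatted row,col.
1,7

L=28->gid=28>>2=7, tid=28&3=0
[1]->row 0·2+1=1  col gid=7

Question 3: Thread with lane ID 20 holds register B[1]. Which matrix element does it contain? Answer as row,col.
1,5

L=20->gid=20>>2=5, tid=20&3=0
[1]->row 0·2+1=1  col gid=5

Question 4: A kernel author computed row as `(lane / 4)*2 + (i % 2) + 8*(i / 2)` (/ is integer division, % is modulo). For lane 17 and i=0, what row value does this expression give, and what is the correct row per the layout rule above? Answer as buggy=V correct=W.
`(lane / 4)*2 + (i % 2) + 8*(i / 2)`[17,0]->8
17: g=4,t=1
[0] (1*2+0,4) = (2,4)
row: 8 vs 2

buggy=8 correct=2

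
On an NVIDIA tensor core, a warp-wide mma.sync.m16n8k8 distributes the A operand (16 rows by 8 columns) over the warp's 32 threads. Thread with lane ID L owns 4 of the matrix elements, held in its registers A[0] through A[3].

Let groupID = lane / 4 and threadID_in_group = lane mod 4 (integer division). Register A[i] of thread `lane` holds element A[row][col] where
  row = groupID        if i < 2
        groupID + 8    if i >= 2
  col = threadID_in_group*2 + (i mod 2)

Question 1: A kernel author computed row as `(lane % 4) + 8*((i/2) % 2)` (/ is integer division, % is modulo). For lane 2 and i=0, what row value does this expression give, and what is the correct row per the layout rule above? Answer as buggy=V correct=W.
`(lane % 4) + 8*((i/2) % 2)`[2,0]->2
lane 2: g=0 (2/4), t=2 (2%4)
i=0: r=0+0=0, c=2*2+0=4
row: 2 vs 0

buggy=2 correct=0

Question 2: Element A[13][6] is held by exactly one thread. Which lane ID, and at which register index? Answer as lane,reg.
r=13→G=5,rhi=1  c=6→T=3,p=0
L=5*4+3=23  i=1*2+0=2

23,2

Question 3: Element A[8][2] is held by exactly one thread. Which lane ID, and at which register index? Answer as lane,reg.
r: 8->gid=0,r8=1  c: 2->tid=1,i&1=0
L=0*4+1=1  i=1*2+0=2

1,2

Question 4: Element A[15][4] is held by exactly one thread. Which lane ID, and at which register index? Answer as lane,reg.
r=15⇒gr=7,Rb=1  c=4⇒th=2,odd=0
L=7*4+2=30  i=1*2+0=2

30,2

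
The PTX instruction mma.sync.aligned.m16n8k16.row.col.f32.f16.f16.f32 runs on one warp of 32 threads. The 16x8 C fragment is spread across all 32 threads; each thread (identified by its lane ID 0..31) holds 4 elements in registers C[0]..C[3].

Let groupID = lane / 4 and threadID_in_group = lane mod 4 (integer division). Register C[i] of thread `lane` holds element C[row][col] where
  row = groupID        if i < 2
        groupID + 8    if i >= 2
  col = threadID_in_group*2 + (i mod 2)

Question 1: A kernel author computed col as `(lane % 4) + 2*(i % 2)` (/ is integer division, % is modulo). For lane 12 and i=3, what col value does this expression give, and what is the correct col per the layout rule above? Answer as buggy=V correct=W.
`(lane % 4) + 2*(i % 2)`[12,3]->2
lane 12->12/4=3, 12 mod 4=0
i=3  r:3+8->11  c:2·0+1->1
col: 2 vs 1

buggy=2 correct=1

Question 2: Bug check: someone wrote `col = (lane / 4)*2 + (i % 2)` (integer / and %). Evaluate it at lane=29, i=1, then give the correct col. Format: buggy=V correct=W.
buggy=15 correct=3

`(lane / 4)*2 + (i % 2)`[29,1]->15
lane 29: gid=7 (29/4), tid=1 (29%4)
i=1: r=7+0=7, c=1*2+1=3
col: 15 vs 3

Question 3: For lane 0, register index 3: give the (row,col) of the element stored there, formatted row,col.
L=0->g=0>>2=0, t=0&3=0
[3]->row 0+8=8  col 0·2+1=1

8,1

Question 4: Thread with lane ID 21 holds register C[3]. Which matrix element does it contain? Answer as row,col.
13,3

lane 21=>21/4=5, 21 mod 4=1
i=3  r:5+8=>13  c:2·1+1=>3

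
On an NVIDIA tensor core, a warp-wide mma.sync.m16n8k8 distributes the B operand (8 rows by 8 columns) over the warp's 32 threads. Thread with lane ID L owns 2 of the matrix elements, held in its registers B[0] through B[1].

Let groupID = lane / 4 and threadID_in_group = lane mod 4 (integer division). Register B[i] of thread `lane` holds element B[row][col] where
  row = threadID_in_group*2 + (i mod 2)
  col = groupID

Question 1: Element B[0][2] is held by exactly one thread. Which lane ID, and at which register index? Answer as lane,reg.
8,0

c:2=>grp=2  r:0=>tig=0,lo=0
L=2*4+0=8  i=0=0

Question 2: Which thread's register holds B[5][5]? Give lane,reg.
c=5→G=5  r=5→T=2,p=1
L=5*4+2=22  i=1=1

22,1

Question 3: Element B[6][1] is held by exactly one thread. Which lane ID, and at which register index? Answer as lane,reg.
7,0

c: 1->gid=1  r: 6->tid=3,i&1=0
L=1*4+3=7  i=0=0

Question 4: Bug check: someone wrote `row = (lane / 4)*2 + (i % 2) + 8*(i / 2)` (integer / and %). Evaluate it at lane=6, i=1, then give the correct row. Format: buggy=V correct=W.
`(lane / 4)*2 + (i % 2) + 8*(i / 2)`[6,1]⇒3
lane 6⇒6/4=1, 6 mod 4=2
i=1  r:2·2+1⇒5  c:1
row: 3 vs 5

buggy=3 correct=5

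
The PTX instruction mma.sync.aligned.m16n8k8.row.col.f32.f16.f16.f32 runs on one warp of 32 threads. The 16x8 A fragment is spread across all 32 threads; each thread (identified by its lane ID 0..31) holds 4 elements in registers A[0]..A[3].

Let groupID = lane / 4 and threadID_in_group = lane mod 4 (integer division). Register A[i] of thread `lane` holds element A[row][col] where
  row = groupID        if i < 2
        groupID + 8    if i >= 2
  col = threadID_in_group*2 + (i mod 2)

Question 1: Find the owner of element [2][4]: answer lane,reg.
r: 2->gid=2,r8=0  c: 4->tid=2,i&1=0
L=2*4+2=10  i=0*2+0=0

10,0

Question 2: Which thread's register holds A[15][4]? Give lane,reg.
30,2

r=15→G=7,rhi=1  c=4→T=2,p=0
L=7*4+2=30  i=1*2+0=2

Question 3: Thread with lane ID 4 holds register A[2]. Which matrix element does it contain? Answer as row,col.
L=4->gid=4>>2=1, tid=4&3=0
[2]->row 1+8=9  col 0·2+0=0

9,0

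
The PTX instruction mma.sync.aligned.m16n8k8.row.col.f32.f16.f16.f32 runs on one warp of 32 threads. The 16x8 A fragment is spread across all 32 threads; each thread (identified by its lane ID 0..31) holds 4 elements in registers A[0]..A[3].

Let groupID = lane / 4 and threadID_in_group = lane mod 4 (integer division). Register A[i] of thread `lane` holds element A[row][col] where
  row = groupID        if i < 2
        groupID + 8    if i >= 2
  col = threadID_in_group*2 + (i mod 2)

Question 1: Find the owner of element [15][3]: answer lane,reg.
r: 15->gid=7,r8=1  c: 3->tid=1,i&1=1
L=7*4+1=29  i=1*2+1=3

29,3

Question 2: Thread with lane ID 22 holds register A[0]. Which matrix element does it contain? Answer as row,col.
lane 22: G=5 (22/4), T=2 (22%4)
i=0: r=5+0=5, c=2*2+0=4

5,4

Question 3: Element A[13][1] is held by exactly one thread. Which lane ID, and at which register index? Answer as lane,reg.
r: 13->gid=5,r8=1  c: 1->tid=0,i&1=1
L=5*4+0=20  i=1*2+1=3

20,3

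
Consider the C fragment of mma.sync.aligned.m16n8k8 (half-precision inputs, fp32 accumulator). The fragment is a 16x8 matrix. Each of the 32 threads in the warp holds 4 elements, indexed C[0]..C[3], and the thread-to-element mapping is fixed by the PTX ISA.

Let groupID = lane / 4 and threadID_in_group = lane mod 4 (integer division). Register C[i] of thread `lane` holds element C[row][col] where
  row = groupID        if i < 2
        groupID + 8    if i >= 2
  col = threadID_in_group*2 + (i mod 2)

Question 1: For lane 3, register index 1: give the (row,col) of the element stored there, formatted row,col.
0,7

L=3->g=3>>2=0, t=3&3=3
[1]->row 0+0=0  col 3·2+1=7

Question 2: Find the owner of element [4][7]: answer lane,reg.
r=4⇒gr=4,Rb=0  c=7⇒th=3,odd=1
L=4*4+3=19  i=0*2+1=1

19,1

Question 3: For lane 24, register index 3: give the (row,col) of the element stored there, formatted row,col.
14,1

lane 24->24/4=6, 24 mod 4=0
i=3  r:6+8->14  c:2·0+1->1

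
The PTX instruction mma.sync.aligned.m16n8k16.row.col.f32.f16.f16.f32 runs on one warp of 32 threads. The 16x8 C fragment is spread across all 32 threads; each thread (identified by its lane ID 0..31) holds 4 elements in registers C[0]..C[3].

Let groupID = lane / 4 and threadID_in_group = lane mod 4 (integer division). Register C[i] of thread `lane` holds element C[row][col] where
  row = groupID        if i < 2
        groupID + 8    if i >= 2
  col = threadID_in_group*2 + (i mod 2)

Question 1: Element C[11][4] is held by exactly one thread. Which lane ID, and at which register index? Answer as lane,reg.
r=11->g=3,rb=1  c=4->t=2,b0=0
L=3*4+2=14  i=1*2+0=2

14,2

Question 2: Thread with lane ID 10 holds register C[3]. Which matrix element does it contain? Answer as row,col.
10,5

lane 10: gr=2 (10/4), th=2 (10%4)
i=3: r=2+8=10, c=2*2+1=5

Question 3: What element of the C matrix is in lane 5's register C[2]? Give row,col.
5: grp=1,tig=1
[2] (1+8,1*2+0) = (9,2)

9,2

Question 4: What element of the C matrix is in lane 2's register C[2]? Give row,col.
lane 2⇒2/4=0, 2 mod 4=2
i=2  r:0+8⇒8  c:2·2+0⇒4

8,4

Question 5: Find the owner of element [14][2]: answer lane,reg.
r=14→G=6,rhi=1  c=2→T=1,p=0
L=6*4+1=25  i=1*2+0=2

25,2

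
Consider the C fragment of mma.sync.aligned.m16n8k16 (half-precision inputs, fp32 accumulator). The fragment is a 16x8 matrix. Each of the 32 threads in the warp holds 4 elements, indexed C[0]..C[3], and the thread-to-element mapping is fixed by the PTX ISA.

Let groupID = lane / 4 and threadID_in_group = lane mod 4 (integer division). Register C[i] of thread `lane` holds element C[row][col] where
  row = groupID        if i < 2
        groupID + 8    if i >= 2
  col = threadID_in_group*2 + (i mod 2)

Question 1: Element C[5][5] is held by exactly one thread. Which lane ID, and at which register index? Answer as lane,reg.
22,1

r: 5->gid=5,r8=0  c: 5->tid=2,i&1=1
L=5*4+2=22  i=0*2+1=1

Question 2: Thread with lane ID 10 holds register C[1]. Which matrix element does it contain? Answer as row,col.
2,5

L=10->gid=10>>2=2, tid=10&3=2
[1]->row 2+0=2  col 2·2+1=5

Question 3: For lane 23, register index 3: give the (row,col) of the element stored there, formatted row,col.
23: g=5,t=3
[3] (5+8,3*2+1) = (13,7)

13,7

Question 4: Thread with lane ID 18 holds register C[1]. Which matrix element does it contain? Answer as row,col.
lane 18⇒18/4=4, 18 mod 4=2
i=1  r:4+0⇒4  c:2·2+1⇒5

4,5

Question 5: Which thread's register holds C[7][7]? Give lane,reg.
31,1

r=7->g=7,rb=0  c=7->t=3,b0=1
L=7*4+3=31  i=0*2+1=1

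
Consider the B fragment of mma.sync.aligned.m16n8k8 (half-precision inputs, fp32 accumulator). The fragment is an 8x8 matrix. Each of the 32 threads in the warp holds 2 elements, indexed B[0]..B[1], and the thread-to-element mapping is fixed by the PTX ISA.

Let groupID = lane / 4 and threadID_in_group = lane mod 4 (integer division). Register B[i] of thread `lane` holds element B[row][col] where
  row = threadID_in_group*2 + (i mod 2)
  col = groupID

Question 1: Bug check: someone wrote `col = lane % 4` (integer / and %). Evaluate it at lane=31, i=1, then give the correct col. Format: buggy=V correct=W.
buggy=3 correct=7

`lane % 4`[31,1]->3
lane 31: g=7 (31/4), t=3 (31%4)
i=1: r=3*2+1=7, c=g=7
col: 3 vs 7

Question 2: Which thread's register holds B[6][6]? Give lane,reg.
c: 6->gid=6  r: 6->tid=3,i&1=0
L=6*4+3=27  i=0=0

27,0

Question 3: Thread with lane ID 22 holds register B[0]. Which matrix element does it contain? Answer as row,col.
4,5

lane 22=>22/4=5, 22 mod 4=2
i=0  r:2·2+0=>4  c:5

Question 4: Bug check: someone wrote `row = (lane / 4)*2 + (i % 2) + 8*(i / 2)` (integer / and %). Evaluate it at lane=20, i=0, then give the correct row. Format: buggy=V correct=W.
`(lane / 4)*2 + (i % 2) + 8*(i / 2)`[20,0]=>10
lane 20: grp=5 (20/4), tig=0 (20%4)
i=0: r=0*2+0=0, c=grp=5
row: 10 vs 0

buggy=10 correct=0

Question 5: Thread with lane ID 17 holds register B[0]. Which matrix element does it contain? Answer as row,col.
2,4

17: gr=4,th=1
[0] (1*2+0,4) = (2,4)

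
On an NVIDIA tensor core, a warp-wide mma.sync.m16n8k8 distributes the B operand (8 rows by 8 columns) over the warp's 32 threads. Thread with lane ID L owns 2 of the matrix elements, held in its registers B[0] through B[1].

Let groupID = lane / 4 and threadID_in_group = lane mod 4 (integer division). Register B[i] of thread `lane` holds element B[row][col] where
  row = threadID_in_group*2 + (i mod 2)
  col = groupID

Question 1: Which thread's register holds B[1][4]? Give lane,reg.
c: 4->gid=4  r: 1->tid=0,i&1=1
L=4*4+0=16  i=1=1

16,1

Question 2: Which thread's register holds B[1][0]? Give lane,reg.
c:0=>grp=0  r:1=>tig=0,lo=1
L=0*4+0=0  i=1=1

0,1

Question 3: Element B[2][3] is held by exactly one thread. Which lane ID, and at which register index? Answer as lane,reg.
13,0

c=3⇒gr=3  r=2⇒th=1,odd=0
L=3*4+1=13  i=0=0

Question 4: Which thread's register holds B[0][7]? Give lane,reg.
28,0

c:7=>grp=7  r:0=>tig=0,lo=0
L=7*4+0=28  i=0=0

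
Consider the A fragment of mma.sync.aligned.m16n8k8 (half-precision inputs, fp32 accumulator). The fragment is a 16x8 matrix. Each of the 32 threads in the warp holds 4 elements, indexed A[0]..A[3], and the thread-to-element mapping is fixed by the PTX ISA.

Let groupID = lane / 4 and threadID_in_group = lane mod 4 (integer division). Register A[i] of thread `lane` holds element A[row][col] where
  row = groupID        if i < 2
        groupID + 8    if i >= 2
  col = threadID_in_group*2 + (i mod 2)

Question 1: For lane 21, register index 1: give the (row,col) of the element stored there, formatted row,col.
L=21→G=21>>2=5, T=21&3=1
[1]→row 5+0=5  col 1·2+1=3

5,3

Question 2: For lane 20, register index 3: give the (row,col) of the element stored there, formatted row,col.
13,1

lane 20=>20/4=5, 20 mod 4=0
i=3  r:5+8=>13  c:2·0+1=>1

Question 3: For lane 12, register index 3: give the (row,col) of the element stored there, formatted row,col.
L=12=>grp=12>>2=3, tig=12&3=0
[3]=>row 3+8=11  col 0·2+1=1

11,1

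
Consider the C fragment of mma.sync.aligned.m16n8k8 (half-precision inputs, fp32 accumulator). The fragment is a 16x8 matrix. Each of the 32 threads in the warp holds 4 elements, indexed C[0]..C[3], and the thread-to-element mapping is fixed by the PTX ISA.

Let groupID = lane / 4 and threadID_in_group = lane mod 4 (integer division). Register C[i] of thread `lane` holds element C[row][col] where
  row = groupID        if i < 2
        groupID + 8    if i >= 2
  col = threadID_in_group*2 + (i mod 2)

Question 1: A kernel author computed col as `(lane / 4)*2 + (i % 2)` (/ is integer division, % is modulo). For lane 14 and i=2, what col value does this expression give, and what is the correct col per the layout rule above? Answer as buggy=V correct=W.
buggy=6 correct=4

`(lane / 4)*2 + (i % 2)`[14,2]=>6
lane 14=>14/4=3, 14 mod 4=2
i=2  r:3+8=>11  c:2·2+0=>4
col: 6 vs 4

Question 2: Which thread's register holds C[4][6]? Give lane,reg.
19,0

r=4→G=4,rhi=0  c=6→T=3,p=0
L=4*4+3=19  i=0*2+0=0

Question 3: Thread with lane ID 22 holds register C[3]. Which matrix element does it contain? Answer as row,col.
L=22->g=22>>2=5, t=22&3=2
[3]->row 5+8=13  col 2·2+1=5

13,5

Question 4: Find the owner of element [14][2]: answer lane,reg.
r:14=>grp=6,rB=1  c:2=>tig=1,lo=0
L=6*4+1=25  i=1*2+0=2

25,2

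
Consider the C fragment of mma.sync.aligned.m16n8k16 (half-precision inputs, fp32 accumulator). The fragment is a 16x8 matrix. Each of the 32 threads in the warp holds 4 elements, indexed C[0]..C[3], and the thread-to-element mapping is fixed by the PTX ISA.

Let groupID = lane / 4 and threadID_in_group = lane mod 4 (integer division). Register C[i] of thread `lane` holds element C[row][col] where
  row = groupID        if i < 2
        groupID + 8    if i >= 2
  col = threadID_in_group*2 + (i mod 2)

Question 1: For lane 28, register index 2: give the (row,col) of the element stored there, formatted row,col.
15,0

28: g=7,t=0
[2] (7+8,0*2+0) = (15,0)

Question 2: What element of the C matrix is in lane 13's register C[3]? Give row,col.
lane 13: gr=3 (13/4), th=1 (13%4)
i=3: r=3+8=11, c=1*2+1=3

11,3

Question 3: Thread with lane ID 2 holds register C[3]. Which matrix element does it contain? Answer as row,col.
8,5

lane 2: gr=0 (2/4), th=2 (2%4)
i=3: r=0+8=8, c=2*2+1=5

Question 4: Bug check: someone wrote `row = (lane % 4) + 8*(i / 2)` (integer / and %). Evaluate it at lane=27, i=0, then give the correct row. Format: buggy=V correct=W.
`(lane % 4) + 8*(i / 2)`[27,0]⇒3
lane 27: gr=6 (27/4), th=3 (27%4)
i=0: r=6+0=6, c=3*2+0=6
row: 3 vs 6

buggy=3 correct=6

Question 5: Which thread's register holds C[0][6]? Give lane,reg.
r=0⇒gr=0,Rb=0  c=6⇒th=3,odd=0
L=0*4+3=3  i=0*2+0=0

3,0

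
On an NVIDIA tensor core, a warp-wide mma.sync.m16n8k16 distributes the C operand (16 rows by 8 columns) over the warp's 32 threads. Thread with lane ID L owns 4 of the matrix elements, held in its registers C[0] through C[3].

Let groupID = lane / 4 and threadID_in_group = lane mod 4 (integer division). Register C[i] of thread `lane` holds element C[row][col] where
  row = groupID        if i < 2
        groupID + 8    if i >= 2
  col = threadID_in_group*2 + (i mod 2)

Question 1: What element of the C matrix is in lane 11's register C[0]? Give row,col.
2,6

lane 11=>11/4=2, 11 mod 4=3
i=0  r:2+0=>2  c:2·3+0=>6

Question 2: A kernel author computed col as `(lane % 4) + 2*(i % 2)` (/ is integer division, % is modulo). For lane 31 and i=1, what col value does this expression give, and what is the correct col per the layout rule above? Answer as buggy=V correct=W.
buggy=5 correct=7

`(lane % 4) + 2*(i % 2)`[31,1]⇒5
lane 31: gr=7 (31/4), th=3 (31%4)
i=1: r=7+0=7, c=3*2+1=7
col: 5 vs 7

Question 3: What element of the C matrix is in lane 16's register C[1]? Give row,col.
16: G=4,T=0
[1] (4+0,0*2+1) = (4,1)

4,1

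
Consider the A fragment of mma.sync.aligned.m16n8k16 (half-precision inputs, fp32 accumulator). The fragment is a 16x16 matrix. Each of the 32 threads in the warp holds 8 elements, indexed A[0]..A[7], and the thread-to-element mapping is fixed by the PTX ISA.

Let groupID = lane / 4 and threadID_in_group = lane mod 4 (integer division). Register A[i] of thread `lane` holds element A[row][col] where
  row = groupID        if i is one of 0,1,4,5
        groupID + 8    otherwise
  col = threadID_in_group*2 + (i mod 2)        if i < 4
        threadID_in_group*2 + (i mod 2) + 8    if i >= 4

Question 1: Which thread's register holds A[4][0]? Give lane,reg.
16,0

r:4=>grp=4,rB=0  c:0=>cB=0,tig=0,lo=0
L=4*4+0=16  i=0*4+0*2+0=0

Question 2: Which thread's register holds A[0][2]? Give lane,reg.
r=0→G=0,rhi=0  c=2→chi=0,T=1,p=0
L=0*4+1=1  i=0*4+0*2+0=0

1,0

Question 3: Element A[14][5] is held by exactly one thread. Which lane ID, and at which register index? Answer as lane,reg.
26,3

r:14=>grp=6,rB=1  c:5=>cB=0,tig=2,lo=1
L=6*4+2=26  i=0*4+1*2+1=3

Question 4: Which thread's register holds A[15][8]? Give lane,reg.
r=15⇒gr=7,Rb=1  c=8⇒Cb=1,th=0,odd=0
L=7*4+0=28  i=1*4+1*2+0=6

28,6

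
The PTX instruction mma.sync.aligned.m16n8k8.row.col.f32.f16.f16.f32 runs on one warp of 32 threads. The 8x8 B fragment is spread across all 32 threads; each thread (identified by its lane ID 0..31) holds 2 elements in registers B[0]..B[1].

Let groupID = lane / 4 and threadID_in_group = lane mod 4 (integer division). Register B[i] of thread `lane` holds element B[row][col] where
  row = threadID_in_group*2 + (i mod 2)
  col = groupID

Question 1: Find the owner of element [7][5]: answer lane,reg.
23,1

c:5=>grp=5  r:7=>tig=3,lo=1
L=5*4+3=23  i=1=1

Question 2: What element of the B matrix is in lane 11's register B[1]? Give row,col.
L=11⇒gr=11>>2=2, th=11&3=3
[1]⇒row 3·2+1=7  col gr=2

7,2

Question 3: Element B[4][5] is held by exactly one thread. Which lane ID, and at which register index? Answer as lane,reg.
22,0

c=5->g=5  r=4->t=2,b0=0
L=5*4+2=22  i=0=0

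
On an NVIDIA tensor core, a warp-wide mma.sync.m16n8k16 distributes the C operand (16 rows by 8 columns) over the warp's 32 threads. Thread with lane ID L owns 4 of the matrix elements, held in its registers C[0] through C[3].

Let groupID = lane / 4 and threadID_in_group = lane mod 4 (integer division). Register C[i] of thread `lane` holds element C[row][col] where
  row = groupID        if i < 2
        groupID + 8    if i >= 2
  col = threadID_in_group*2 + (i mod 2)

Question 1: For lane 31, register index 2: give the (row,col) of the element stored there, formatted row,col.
15,6

lane 31: gid=7 (31/4), tid=3 (31%4)
i=2: r=7+8=15, c=3*2+0=6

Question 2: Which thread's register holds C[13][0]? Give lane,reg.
r=13⇒gr=5,Rb=1  c=0⇒th=0,odd=0
L=5*4+0=20  i=1*2+0=2

20,2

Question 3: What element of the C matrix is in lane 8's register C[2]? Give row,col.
10,0

lane 8: g=2 (8/4), t=0 (8%4)
i=2: r=2+8=10, c=0*2+0=0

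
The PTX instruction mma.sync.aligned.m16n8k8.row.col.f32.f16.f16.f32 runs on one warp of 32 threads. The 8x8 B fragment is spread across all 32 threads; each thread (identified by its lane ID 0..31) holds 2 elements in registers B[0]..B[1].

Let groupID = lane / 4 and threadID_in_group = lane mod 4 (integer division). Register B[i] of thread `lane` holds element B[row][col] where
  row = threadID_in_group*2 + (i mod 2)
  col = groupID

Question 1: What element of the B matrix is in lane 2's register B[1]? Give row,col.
5,0

lane 2→2/4=0, 2 mod 4=2
i=1  r:2·2+1→5  c:0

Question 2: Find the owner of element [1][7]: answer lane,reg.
28,1

c=7->g=7  r=1->t=0,b0=1
L=7*4+0=28  i=1=1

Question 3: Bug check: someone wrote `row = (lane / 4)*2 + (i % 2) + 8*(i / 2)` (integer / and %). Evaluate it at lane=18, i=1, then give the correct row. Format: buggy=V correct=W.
`(lane / 4)*2 + (i % 2) + 8*(i / 2)`[18,1]→9
lane 18: G=4 (18/4), T=2 (18%4)
i=1: r=2*2+1=5, c=G=4
row: 9 vs 5

buggy=9 correct=5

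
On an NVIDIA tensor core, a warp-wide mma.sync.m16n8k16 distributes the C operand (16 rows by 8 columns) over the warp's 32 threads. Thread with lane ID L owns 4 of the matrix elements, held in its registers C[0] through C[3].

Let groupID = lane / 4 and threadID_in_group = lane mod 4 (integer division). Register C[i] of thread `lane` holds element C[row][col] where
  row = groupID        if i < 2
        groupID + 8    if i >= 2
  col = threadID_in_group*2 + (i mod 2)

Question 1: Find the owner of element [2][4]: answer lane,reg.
10,0

r=2→G=2,rhi=0  c=4→T=2,p=0
L=2*4+2=10  i=0*2+0=0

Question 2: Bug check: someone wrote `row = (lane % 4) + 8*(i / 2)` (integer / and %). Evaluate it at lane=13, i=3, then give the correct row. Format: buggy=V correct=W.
buggy=9 correct=11

`(lane % 4) + 8*(i / 2)`[13,3]->9
lane 13->13/4=3, 13 mod 4=1
i=3  r:3+8->11  c:2·1+1->3
row: 9 vs 11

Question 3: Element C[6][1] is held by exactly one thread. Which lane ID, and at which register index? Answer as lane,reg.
24,1

r=6⇒gr=6,Rb=0  c=1⇒th=0,odd=1
L=6*4+0=24  i=0*2+1=1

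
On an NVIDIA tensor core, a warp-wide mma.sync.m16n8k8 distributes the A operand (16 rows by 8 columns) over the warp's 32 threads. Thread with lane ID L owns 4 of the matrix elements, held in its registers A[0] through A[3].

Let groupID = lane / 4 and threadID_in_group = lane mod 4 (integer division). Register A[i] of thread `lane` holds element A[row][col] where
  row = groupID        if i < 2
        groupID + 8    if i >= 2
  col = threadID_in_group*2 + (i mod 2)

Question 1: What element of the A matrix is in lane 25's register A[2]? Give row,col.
25: gid=6,tid=1
[2] (6+8,1*2+0) = (14,2)

14,2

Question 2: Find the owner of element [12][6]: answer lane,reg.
19,2

r=12→G=4,rhi=1  c=6→T=3,p=0
L=4*4+3=19  i=1*2+0=2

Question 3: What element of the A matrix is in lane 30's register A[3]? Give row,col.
15,5

lane 30: gr=7 (30/4), th=2 (30%4)
i=3: r=7+8=15, c=2*2+1=5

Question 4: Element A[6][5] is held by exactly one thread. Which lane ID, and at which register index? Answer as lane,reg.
r=6->g=6,rb=0  c=5->t=2,b0=1
L=6*4+2=26  i=0*2+1=1

26,1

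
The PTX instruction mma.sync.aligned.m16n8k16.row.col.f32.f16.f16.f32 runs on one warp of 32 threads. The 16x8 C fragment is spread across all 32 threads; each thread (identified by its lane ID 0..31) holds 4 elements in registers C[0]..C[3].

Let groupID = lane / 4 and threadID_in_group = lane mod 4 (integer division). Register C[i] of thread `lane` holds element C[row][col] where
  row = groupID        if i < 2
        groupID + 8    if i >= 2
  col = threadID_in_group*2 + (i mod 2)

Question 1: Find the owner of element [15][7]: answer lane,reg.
r=15->g=7,rb=1  c=7->t=3,b0=1
L=7*4+3=31  i=1*2+1=3

31,3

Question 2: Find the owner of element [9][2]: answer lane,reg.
5,2

r=9->g=1,rb=1  c=2->t=1,b0=0
L=1*4+1=5  i=1*2+0=2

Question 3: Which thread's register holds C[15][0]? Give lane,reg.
r: 15->gid=7,r8=1  c: 0->tid=0,i&1=0
L=7*4+0=28  i=1*2+0=2

28,2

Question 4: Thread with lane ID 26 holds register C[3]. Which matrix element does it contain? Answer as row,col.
14,5

lane 26→26/4=6, 26 mod 4=2
i=3  r:6+8→14  c:2·2+1→5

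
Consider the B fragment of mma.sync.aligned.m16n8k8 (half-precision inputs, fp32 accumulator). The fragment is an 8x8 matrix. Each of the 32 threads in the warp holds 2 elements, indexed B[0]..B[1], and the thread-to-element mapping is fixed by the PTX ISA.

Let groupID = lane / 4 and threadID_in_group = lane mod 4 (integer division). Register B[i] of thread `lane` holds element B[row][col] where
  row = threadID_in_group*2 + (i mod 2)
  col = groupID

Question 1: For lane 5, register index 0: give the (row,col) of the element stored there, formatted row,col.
lane 5: gr=1 (5/4), th=1 (5%4)
i=0: r=1*2+0=2, c=gr=1

2,1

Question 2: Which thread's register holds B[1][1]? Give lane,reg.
4,1

c=1⇒gr=1  r=1⇒th=0,odd=1
L=1*4+0=4  i=1=1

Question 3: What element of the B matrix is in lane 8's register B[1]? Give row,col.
lane 8: gr=2 (8/4), th=0 (8%4)
i=1: r=0*2+1=1, c=gr=2

1,2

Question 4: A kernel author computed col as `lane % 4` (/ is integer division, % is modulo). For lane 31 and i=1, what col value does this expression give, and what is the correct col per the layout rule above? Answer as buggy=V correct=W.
`lane % 4`[31,1]→3
lane 31: G=7 (31/4), T=3 (31%4)
i=1: r=3*2+1=7, c=G=7
col: 3 vs 7

buggy=3 correct=7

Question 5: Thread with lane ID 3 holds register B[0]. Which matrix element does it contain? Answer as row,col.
6,0

lane 3: g=0 (3/4), t=3 (3%4)
i=0: r=3*2+0=6, c=g=0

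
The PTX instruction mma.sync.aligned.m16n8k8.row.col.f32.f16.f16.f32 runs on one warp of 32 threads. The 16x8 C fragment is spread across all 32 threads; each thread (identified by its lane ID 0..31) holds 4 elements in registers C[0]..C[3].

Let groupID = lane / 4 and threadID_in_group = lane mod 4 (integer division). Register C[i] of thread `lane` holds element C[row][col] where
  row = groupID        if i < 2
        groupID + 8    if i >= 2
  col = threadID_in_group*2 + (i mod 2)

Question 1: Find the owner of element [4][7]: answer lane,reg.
19,1

r: 4->gid=4,r8=0  c: 7->tid=3,i&1=1
L=4*4+3=19  i=0*2+1=1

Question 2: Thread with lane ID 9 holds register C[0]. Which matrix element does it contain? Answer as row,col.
9: gr=2,th=1
[0] (2+0,1*2+0) = (2,2)

2,2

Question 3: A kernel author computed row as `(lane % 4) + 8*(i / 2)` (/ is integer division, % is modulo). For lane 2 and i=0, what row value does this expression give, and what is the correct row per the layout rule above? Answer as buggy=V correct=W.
buggy=2 correct=0

`(lane % 4) + 8*(i / 2)`[2,0]=>2
L=2=>grp=2>>2=0, tig=2&3=2
[0]=>row 0+0=0  col 2·2+0=4
row: 2 vs 0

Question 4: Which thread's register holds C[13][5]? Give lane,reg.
r=13⇒gr=5,Rb=1  c=5⇒th=2,odd=1
L=5*4+2=22  i=1*2+1=3

22,3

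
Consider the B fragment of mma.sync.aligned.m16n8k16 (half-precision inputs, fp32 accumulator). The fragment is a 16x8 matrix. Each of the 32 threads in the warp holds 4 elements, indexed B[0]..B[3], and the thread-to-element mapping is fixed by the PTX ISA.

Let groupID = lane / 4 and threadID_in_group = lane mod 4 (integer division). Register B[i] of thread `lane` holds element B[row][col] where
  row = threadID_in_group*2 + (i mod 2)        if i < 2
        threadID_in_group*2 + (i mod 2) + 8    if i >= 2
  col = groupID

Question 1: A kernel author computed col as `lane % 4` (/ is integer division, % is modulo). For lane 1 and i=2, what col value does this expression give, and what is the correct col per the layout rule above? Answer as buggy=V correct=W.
`lane % 4`[1,2]→1
L=1→G=1>>2=0, T=1&3=1
[2]→row 1·2+0+8=10  col G=0
col: 1 vs 0

buggy=1 correct=0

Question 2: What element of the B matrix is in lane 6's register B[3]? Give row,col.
lane 6: gr=1 (6/4), th=2 (6%4)
i=3: r=2*2+1+8=13, c=gr=1

13,1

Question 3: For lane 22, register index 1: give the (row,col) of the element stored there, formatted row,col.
22: G=5,T=2
[1] (2*2+1+0,5) = (5,5)

5,5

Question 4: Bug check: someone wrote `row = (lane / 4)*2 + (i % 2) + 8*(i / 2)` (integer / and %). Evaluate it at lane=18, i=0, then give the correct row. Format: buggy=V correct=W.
`(lane / 4)*2 + (i % 2) + 8*(i / 2)`[18,0]->8
lane 18: gid=4 (18/4), tid=2 (18%4)
i=0: r=2*2+0+0=4, c=gid=4
row: 8 vs 4

buggy=8 correct=4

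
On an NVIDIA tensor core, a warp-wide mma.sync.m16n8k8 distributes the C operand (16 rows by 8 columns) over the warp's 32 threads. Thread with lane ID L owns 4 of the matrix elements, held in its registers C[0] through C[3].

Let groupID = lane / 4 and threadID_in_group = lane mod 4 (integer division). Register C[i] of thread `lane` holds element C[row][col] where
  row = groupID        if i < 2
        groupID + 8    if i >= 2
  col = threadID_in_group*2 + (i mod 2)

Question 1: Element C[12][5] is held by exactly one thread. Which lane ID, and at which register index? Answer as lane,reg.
18,3

r=12⇒gr=4,Rb=1  c=5⇒th=2,odd=1
L=4*4+2=18  i=1*2+1=3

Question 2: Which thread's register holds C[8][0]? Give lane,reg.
0,2

r: 8->gid=0,r8=1  c: 0->tid=0,i&1=0
L=0*4+0=0  i=1*2+0=2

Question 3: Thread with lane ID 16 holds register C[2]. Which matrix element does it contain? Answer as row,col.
16: g=4,t=0
[2] (4+8,0*2+0) = (12,0)

12,0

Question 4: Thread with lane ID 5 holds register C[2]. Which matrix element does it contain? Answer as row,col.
lane 5=>5/4=1, 5 mod 4=1
i=2  r:1+8=>9  c:2·1+0=>2

9,2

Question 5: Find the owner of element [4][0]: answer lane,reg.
r:4=>grp=4,rB=0  c:0=>tig=0,lo=0
L=4*4+0=16  i=0*2+0=0

16,0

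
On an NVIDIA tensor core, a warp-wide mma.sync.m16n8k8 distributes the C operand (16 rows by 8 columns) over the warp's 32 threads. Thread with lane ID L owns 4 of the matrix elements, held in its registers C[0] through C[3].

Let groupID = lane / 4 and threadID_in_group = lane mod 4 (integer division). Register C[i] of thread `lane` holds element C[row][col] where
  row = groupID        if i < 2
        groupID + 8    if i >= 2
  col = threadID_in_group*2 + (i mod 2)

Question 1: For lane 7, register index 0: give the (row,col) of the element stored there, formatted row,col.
7: g=1,t=3
[0] (1+0,3*2+0) = (1,6)

1,6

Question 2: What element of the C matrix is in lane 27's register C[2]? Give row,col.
14,6

27: grp=6,tig=3
[2] (6+8,3*2+0) = (14,6)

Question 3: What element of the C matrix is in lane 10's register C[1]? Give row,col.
2,5

10: g=2,t=2
[1] (2+0,2*2+1) = (2,5)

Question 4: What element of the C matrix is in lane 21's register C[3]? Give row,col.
21: gid=5,tid=1
[3] (5+8,1*2+1) = (13,3)

13,3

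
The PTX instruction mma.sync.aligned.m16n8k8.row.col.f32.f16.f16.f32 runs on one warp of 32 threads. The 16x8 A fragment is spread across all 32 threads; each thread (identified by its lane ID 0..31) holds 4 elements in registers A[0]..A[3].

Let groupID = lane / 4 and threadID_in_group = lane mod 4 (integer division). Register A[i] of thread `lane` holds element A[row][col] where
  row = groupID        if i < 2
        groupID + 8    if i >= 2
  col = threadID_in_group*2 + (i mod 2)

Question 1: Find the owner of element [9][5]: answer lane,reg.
r=9→G=1,rhi=1  c=5→T=2,p=1
L=1*4+2=6  i=1*2+1=3

6,3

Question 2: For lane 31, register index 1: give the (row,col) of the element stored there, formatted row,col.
7,7

lane 31: gr=7 (31/4), th=3 (31%4)
i=1: r=7+0=7, c=3*2+1=7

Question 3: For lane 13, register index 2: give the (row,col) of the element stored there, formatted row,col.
11,2

lane 13: g=3 (13/4), t=1 (13%4)
i=2: r=3+8=11, c=1*2+0=2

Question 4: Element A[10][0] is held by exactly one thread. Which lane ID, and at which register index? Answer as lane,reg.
r:10=>grp=2,rB=1  c:0=>tig=0,lo=0
L=2*4+0=8  i=1*2+0=2

8,2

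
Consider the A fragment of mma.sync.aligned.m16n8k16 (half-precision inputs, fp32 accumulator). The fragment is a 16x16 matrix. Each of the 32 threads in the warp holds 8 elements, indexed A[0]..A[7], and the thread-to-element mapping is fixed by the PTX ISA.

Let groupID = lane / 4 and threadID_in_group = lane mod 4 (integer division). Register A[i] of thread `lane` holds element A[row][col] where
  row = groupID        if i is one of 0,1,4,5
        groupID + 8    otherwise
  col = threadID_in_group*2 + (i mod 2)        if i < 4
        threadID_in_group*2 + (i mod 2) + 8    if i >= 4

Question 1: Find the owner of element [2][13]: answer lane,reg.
10,5

r: 2->gid=2,r8=0  c: 13->c8=1,tid=2,i&1=1
L=2*4+2=10  i=1*4+0*2+1=5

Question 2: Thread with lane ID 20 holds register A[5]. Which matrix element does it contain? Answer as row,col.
L=20→G=20>>2=5, T=20&3=0
[5]→row 5+0=5  col 0·2+1+8=9

5,9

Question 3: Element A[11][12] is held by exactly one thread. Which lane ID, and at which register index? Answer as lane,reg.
r=11->g=3,rb=1  c=12->cb=1,t=2,b0=0
L=3*4+2=14  i=1*4+1*2+0=6

14,6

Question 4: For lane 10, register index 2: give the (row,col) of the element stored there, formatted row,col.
L=10->g=10>>2=2, t=10&3=2
[2]->row 2+8=10  col 2·2+0+0=4

10,4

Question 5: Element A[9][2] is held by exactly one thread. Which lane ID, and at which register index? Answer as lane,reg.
r=9⇒gr=1,Rb=1  c=2⇒Cb=0,th=1,odd=0
L=1*4+1=5  i=0*4+1*2+0=2

5,2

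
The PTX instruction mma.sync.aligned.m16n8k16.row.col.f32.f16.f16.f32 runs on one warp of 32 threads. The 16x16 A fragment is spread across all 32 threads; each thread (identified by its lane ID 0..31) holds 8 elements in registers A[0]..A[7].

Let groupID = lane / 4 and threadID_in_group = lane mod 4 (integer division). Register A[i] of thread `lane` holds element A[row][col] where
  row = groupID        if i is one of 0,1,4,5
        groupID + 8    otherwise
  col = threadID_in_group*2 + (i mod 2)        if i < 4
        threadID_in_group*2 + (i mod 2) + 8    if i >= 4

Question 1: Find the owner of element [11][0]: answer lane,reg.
12,2

r:11=>grp=3,rB=1  c:0=>cB=0,tig=0,lo=0
L=3*4+0=12  i=0*4+1*2+0=2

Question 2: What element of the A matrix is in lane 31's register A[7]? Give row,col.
15,15

lane 31→31/4=7, 31 mod 4=3
i=7  r:7+8→15  c:2·3+1+8→15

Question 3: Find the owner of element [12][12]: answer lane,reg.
r=12⇒gr=4,Rb=1  c=12⇒Cb=1,th=2,odd=0
L=4*4+2=18  i=1*4+1*2+0=6

18,6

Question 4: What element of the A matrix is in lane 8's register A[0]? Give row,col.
2,0

L=8⇒gr=8>>2=2, th=8&3=0
[0]⇒row 2+0=2  col 0·2+0+0=0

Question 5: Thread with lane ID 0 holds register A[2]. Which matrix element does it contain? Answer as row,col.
8,0

lane 0: gr=0 (0/4), th=0 (0%4)
i=2: r=0+8=8, c=0*2+0+0=0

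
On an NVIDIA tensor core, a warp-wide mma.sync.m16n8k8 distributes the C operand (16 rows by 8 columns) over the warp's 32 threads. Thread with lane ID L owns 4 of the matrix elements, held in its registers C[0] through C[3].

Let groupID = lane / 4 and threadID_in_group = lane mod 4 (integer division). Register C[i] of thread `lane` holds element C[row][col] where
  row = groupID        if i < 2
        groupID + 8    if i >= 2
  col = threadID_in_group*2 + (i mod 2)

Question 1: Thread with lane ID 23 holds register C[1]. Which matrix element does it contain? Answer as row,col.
5,7

lane 23: gid=5 (23/4), tid=3 (23%4)
i=1: r=5+0=5, c=3*2+1=7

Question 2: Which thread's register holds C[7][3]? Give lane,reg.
r: 7->gid=7,r8=0  c: 3->tid=1,i&1=1
L=7*4+1=29  i=0*2+1=1

29,1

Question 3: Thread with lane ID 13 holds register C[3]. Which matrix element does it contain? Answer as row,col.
11,3

lane 13→13/4=3, 13 mod 4=1
i=3  r:3+8→11  c:2·1+1→3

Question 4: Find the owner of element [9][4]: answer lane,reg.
r=9->g=1,rb=1  c=4->t=2,b0=0
L=1*4+2=6  i=1*2+0=2

6,2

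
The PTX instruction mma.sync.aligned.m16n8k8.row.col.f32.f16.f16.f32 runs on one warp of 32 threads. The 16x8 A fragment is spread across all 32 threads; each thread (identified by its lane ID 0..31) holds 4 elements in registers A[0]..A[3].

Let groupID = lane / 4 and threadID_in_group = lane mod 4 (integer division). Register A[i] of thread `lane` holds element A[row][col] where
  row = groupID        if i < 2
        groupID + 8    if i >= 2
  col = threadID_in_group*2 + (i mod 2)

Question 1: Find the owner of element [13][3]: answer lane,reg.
r:13=>grp=5,rB=1  c:3=>tig=1,lo=1
L=5*4+1=21  i=1*2+1=3

21,3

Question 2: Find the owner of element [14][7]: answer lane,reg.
27,3

r=14→G=6,rhi=1  c=7→T=3,p=1
L=6*4+3=27  i=1*2+1=3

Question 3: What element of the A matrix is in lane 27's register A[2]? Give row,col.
L=27⇒gr=27>>2=6, th=27&3=3
[2]⇒row 6+8=14  col 3·2+0=6

14,6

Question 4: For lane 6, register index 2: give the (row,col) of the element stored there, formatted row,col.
L=6->g=6>>2=1, t=6&3=2
[2]->row 1+8=9  col 2·2+0=4

9,4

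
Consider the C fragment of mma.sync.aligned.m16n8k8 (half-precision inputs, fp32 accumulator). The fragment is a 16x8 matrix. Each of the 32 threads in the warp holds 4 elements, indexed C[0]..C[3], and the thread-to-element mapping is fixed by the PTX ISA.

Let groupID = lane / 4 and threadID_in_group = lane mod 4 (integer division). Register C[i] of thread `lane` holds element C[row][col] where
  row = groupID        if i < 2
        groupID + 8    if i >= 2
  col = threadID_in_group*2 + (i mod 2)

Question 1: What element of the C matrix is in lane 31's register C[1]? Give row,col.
7,7

31: grp=7,tig=3
[1] (7+0,3*2+1) = (7,7)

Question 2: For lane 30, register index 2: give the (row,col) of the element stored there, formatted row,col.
15,4

L=30=>grp=30>>2=7, tig=30&3=2
[2]=>row 7+8=15  col 2·2+0=4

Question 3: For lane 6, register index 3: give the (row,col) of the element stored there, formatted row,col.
9,5

6: G=1,T=2
[3] (1+8,2*2+1) = (9,5)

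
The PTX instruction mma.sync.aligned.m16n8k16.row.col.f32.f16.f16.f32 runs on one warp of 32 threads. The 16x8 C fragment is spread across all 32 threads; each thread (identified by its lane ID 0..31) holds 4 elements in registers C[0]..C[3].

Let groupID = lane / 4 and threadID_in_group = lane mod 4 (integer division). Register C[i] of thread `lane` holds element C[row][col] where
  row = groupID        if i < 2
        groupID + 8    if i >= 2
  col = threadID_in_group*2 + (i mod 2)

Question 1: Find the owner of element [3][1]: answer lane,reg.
r=3⇒gr=3,Rb=0  c=1⇒th=0,odd=1
L=3*4+0=12  i=0*2+1=1

12,1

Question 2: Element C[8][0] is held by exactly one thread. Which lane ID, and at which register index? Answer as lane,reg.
r: 8->gid=0,r8=1  c: 0->tid=0,i&1=0
L=0*4+0=0  i=1*2+0=2

0,2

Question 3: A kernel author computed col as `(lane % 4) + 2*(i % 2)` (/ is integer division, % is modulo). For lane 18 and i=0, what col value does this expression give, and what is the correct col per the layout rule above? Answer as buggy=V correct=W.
`(lane % 4) + 2*(i % 2)`[18,0]→2
18: G=4,T=2
[0] (4+0,2*2+0) = (4,4)
col: 2 vs 4

buggy=2 correct=4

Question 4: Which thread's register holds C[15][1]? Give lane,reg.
28,3

r=15->g=7,rb=1  c=1->t=0,b0=1
L=7*4+0=28  i=1*2+1=3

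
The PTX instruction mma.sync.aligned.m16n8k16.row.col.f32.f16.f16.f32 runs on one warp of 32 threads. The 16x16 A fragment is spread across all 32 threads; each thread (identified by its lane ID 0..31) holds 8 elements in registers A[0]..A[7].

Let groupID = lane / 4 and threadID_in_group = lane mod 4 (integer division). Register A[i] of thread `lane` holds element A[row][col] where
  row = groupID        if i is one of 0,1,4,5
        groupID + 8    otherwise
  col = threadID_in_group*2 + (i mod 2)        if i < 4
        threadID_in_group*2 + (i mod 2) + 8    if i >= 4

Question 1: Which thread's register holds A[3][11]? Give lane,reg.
13,5

r:3=>grp=3,rB=0  c:11=>cB=1,tig=1,lo=1
L=3*4+1=13  i=1*4+0*2+1=5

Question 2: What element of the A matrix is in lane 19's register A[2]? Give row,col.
12,6

19: G=4,T=3
[2] (4+8,3*2+0+0) = (12,6)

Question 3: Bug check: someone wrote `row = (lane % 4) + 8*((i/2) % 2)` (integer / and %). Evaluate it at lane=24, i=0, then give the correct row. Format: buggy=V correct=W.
buggy=0 correct=6

`(lane % 4) + 8*((i/2) % 2)`[24,0]→0
lane 24: G=6 (24/4), T=0 (24%4)
i=0: r=6+0=6, c=0*2+0+0=0
row: 0 vs 6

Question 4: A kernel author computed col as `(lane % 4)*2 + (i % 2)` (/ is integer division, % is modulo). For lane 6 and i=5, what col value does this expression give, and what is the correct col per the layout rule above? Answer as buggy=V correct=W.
buggy=5 correct=13

`(lane % 4)*2 + (i % 2)`[6,5]→5
lane 6→6/4=1, 6 mod 4=2
i=5  r:1+0→1  c:2·2+1+8→13
col: 5 vs 13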